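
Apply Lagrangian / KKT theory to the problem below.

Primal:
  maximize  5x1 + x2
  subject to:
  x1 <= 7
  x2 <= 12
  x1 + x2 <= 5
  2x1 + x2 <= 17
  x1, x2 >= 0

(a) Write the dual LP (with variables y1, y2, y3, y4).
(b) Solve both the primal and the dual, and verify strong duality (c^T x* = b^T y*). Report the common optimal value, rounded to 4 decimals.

The standard primal-dual pair for 'max c^T x s.t. A x <= b, x >= 0' is:
  Dual:  min b^T y  s.t.  A^T y >= c,  y >= 0.

So the dual LP is:
  minimize  7y1 + 12y2 + 5y3 + 17y4
  subject to:
    y1 + y3 + 2y4 >= 5
    y2 + y3 + y4 >= 1
    y1, y2, y3, y4 >= 0

Solving the primal: x* = (5, 0).
  primal value c^T x* = 25.
Solving the dual: y* = (0, 0, 5, 0).
  dual value b^T y* = 25.
Strong duality: c^T x* = b^T y*. Confirmed.

25


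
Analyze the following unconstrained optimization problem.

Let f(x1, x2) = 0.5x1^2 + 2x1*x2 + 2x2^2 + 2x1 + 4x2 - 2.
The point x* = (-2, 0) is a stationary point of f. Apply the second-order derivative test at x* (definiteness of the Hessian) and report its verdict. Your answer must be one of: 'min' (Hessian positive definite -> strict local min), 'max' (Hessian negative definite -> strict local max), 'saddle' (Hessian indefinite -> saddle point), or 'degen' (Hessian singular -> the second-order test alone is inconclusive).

Compute the Hessian H = grad^2 f:
  H = [[1, 2], [2, 4]]
Verify stationarity: grad f(x*) = H x* + g = (0, 0).
Eigenvalues of H: 0, 5.
H has a zero eigenvalue (singular; positive semidefinite but not definite), so H is neither positive definite, negative definite, nor indefinite. The second-order test alone is inconclusive -> degen.
(Indeed, f is constant along the null direction of H through x*, so x* is not a strict local extremum.)

degen


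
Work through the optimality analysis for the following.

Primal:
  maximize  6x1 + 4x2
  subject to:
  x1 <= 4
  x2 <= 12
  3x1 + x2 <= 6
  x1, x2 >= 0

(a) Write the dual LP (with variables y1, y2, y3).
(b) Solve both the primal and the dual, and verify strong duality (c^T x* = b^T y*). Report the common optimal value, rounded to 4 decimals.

The standard primal-dual pair for 'max c^T x s.t. A x <= b, x >= 0' is:
  Dual:  min b^T y  s.t.  A^T y >= c,  y >= 0.

So the dual LP is:
  minimize  4y1 + 12y2 + 6y3
  subject to:
    y1 + 3y3 >= 6
    y2 + y3 >= 4
    y1, y2, y3 >= 0

Solving the primal: x* = (0, 6).
  primal value c^T x* = 24.
Solving the dual: y* = (0, 0, 4).
  dual value b^T y* = 24.
Strong duality: c^T x* = b^T y*. Confirmed.

24


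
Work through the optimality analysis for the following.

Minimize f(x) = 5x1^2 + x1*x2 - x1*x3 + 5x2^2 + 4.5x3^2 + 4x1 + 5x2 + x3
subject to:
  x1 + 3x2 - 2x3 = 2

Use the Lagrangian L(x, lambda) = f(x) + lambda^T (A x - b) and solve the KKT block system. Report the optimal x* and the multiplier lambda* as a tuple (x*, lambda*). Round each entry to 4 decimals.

Form the Lagrangian:
  L(x, lambda) = (1/2) x^T Q x + c^T x + lambda^T (A x - b)
Stationarity (grad_x L = 0): Q x + c + A^T lambda = 0.
Primal feasibility: A x = b.

This gives the KKT block system:
  [ Q   A^T ] [ x     ]   [-c ]
  [ A    0  ] [ lambda ] = [ b ]

Solving the linear system:
  x*      = (-0.2456, 0.2822, -0.6996)
  lambda* = (-2.5253)
  f(x*)   = 2.3896

x* = (-0.2456, 0.2822, -0.6996), lambda* = (-2.5253)


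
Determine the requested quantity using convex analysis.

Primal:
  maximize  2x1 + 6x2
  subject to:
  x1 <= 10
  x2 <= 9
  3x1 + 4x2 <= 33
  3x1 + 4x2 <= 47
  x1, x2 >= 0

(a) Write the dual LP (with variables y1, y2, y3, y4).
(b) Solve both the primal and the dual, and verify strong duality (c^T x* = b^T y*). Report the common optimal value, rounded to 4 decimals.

The standard primal-dual pair for 'max c^T x s.t. A x <= b, x >= 0' is:
  Dual:  min b^T y  s.t.  A^T y >= c,  y >= 0.

So the dual LP is:
  minimize  10y1 + 9y2 + 33y3 + 47y4
  subject to:
    y1 + 3y3 + 3y4 >= 2
    y2 + 4y3 + 4y4 >= 6
    y1, y2, y3, y4 >= 0

Solving the primal: x* = (0, 8.25).
  primal value c^T x* = 49.5.
Solving the dual: y* = (0, 0, 1.5, 0).
  dual value b^T y* = 49.5.
Strong duality: c^T x* = b^T y*. Confirmed.

49.5


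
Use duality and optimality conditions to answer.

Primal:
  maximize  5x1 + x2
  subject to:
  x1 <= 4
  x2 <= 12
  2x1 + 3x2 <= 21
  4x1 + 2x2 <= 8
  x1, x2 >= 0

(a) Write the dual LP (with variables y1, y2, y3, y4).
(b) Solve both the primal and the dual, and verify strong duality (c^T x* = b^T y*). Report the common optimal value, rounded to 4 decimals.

The standard primal-dual pair for 'max c^T x s.t. A x <= b, x >= 0' is:
  Dual:  min b^T y  s.t.  A^T y >= c,  y >= 0.

So the dual LP is:
  minimize  4y1 + 12y2 + 21y3 + 8y4
  subject to:
    y1 + 2y3 + 4y4 >= 5
    y2 + 3y3 + 2y4 >= 1
    y1, y2, y3, y4 >= 0

Solving the primal: x* = (2, 0).
  primal value c^T x* = 10.
Solving the dual: y* = (0, 0, 0, 1.25).
  dual value b^T y* = 10.
Strong duality: c^T x* = b^T y*. Confirmed.

10


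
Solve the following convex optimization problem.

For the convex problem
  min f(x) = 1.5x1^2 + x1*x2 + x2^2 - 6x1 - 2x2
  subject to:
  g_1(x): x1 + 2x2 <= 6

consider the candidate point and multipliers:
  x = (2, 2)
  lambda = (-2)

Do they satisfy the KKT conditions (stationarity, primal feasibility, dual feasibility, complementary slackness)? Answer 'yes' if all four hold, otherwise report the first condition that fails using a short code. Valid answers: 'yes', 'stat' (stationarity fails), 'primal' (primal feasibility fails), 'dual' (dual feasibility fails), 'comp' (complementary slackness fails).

Gradient of f: grad f(x) = Q x + c = (2, 4)
Constraint values g_i(x) = a_i^T x - b_i:
  g_1((2, 2)) = 0
Stationarity residual: grad f(x) + sum_i lambda_i a_i = (0, 0)
  -> stationarity OK
Primal feasibility (all g_i <= 0): OK
Dual feasibility (all lambda_i >= 0): FAILS
Complementary slackness (lambda_i * g_i(x) = 0 for all i): OK

Verdict: the first failing condition is dual_feasibility -> dual.

dual


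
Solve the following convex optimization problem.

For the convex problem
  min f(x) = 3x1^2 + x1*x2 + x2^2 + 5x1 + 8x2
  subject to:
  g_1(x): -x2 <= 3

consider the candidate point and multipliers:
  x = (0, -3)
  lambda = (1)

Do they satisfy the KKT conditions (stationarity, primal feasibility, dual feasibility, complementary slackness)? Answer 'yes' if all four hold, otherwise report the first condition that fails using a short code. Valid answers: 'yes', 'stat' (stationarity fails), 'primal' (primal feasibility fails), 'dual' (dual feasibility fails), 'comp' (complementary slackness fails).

Gradient of f: grad f(x) = Q x + c = (2, 2)
Constraint values g_i(x) = a_i^T x - b_i:
  g_1((0, -3)) = 0
Stationarity residual: grad f(x) + sum_i lambda_i a_i = (2, 1)
  -> stationarity FAILS
Primal feasibility (all g_i <= 0): OK
Dual feasibility (all lambda_i >= 0): OK
Complementary slackness (lambda_i * g_i(x) = 0 for all i): OK

Verdict: the first failing condition is stationarity -> stat.

stat


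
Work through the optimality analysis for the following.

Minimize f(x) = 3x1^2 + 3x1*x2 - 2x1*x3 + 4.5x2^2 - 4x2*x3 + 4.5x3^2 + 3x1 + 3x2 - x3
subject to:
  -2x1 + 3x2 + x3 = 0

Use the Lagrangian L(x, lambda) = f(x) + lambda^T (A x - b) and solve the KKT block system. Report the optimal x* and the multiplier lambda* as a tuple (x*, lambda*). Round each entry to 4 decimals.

Form the Lagrangian:
  L(x, lambda) = (1/2) x^T Q x + c^T x + lambda^T (A x - b)
Stationarity (grad_x L = 0): Q x + c + A^T lambda = 0.
Primal feasibility: A x = b.

This gives the KKT block system:
  [ Q   A^T ] [ x     ]   [-c ]
  [ A    0  ] [ lambda ] = [ b ]

Solving the linear system:
  x*      = (-0.4049, -0.2409, -0.0872)
  lambda* = (0.0112)
  f(x*)   = -0.925

x* = (-0.4049, -0.2409, -0.0872), lambda* = (0.0112)


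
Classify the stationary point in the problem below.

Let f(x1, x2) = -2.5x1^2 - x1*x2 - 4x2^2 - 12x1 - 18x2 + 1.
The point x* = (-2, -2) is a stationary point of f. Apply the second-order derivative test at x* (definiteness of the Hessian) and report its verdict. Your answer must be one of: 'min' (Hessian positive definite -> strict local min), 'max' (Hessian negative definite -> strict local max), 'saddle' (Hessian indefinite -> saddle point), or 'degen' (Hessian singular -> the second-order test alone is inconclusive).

Compute the Hessian H = grad^2 f:
  H = [[-5, -1], [-1, -8]]
Verify stationarity: grad f(x*) = H x* + g = (0, 0).
Eigenvalues of H: -8.3028, -4.6972.
Both eigenvalues < 0, so H is negative definite -> x* is a strict local max.

max


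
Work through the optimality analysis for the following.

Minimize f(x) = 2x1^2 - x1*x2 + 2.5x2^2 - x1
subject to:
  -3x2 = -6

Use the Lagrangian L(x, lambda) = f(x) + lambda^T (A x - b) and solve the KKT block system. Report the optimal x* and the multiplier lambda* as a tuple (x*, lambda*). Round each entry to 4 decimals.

Form the Lagrangian:
  L(x, lambda) = (1/2) x^T Q x + c^T x + lambda^T (A x - b)
Stationarity (grad_x L = 0): Q x + c + A^T lambda = 0.
Primal feasibility: A x = b.

This gives the KKT block system:
  [ Q   A^T ] [ x     ]   [-c ]
  [ A    0  ] [ lambda ] = [ b ]

Solving the linear system:
  x*      = (0.75, 2)
  lambda* = (3.0833)
  f(x*)   = 8.875

x* = (0.75, 2), lambda* = (3.0833)


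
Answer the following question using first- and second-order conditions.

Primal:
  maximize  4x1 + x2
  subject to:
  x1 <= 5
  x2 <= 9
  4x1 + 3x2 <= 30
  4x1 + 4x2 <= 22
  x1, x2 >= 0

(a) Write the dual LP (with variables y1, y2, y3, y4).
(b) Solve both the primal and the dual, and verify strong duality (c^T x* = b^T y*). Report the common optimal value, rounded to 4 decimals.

The standard primal-dual pair for 'max c^T x s.t. A x <= b, x >= 0' is:
  Dual:  min b^T y  s.t.  A^T y >= c,  y >= 0.

So the dual LP is:
  minimize  5y1 + 9y2 + 30y3 + 22y4
  subject to:
    y1 + 4y3 + 4y4 >= 4
    y2 + 3y3 + 4y4 >= 1
    y1, y2, y3, y4 >= 0

Solving the primal: x* = (5, 0.5).
  primal value c^T x* = 20.5.
Solving the dual: y* = (3, 0, 0, 0.25).
  dual value b^T y* = 20.5.
Strong duality: c^T x* = b^T y*. Confirmed.

20.5


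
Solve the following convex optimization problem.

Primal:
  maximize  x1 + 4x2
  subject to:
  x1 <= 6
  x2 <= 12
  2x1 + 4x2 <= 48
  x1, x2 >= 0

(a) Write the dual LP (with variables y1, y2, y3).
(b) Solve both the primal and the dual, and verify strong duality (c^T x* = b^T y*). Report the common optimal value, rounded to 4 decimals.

The standard primal-dual pair for 'max c^T x s.t. A x <= b, x >= 0' is:
  Dual:  min b^T y  s.t.  A^T y >= c,  y >= 0.

So the dual LP is:
  minimize  6y1 + 12y2 + 48y3
  subject to:
    y1 + 2y3 >= 1
    y2 + 4y3 >= 4
    y1, y2, y3 >= 0

Solving the primal: x* = (0, 12).
  primal value c^T x* = 48.
Solving the dual: y* = (0, 0, 1).
  dual value b^T y* = 48.
Strong duality: c^T x* = b^T y*. Confirmed.

48


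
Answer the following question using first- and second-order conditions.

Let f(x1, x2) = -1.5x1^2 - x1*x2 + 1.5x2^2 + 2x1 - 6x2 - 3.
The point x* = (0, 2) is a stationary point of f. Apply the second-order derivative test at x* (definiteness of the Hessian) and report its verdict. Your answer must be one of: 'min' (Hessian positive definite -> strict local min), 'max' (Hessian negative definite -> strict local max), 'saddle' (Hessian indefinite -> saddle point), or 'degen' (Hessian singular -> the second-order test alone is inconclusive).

Compute the Hessian H = grad^2 f:
  H = [[-3, -1], [-1, 3]]
Verify stationarity: grad f(x*) = H x* + g = (0, 0).
Eigenvalues of H: -3.1623, 3.1623.
Eigenvalues have mixed signs, so H is indefinite -> x* is a saddle point.

saddle


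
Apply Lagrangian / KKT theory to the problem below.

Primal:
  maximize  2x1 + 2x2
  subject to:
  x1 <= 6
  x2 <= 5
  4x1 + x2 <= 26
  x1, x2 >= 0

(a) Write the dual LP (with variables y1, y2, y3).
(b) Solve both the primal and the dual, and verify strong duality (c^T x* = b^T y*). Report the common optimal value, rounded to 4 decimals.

The standard primal-dual pair for 'max c^T x s.t. A x <= b, x >= 0' is:
  Dual:  min b^T y  s.t.  A^T y >= c,  y >= 0.

So the dual LP is:
  minimize  6y1 + 5y2 + 26y3
  subject to:
    y1 + 4y3 >= 2
    y2 + y3 >= 2
    y1, y2, y3 >= 0

Solving the primal: x* = (5.25, 5).
  primal value c^T x* = 20.5.
Solving the dual: y* = (0, 1.5, 0.5).
  dual value b^T y* = 20.5.
Strong duality: c^T x* = b^T y*. Confirmed.

20.5


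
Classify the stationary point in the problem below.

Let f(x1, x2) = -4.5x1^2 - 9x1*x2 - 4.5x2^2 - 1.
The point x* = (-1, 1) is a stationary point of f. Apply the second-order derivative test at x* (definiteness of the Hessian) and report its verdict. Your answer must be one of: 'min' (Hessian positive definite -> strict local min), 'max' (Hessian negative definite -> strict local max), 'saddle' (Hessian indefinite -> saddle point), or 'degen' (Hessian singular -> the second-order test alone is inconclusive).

Compute the Hessian H = grad^2 f:
  H = [[-9, -9], [-9, -9]]
Verify stationarity: grad f(x*) = H x* + g = (0, 0).
Eigenvalues of H: -18, 0.
H has a zero eigenvalue (singular; negative semidefinite but not definite), so H is neither positive definite, negative definite, nor indefinite. The second-order test alone is inconclusive -> degen.
(Indeed, f is constant along the null direction of H through x*, so x* is not a strict local extremum.)

degen


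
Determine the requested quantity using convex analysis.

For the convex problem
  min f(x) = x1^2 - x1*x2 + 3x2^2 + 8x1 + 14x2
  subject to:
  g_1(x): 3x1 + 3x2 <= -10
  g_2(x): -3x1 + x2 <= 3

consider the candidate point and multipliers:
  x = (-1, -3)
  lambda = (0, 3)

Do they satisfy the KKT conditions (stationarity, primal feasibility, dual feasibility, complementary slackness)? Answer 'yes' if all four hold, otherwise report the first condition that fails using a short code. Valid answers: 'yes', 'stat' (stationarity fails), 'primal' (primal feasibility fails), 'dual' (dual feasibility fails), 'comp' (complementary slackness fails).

Gradient of f: grad f(x) = Q x + c = (9, -3)
Constraint values g_i(x) = a_i^T x - b_i:
  g_1((-1, -3)) = -2
  g_2((-1, -3)) = -3
Stationarity residual: grad f(x) + sum_i lambda_i a_i = (0, 0)
  -> stationarity OK
Primal feasibility (all g_i <= 0): OK
Dual feasibility (all lambda_i >= 0): OK
Complementary slackness (lambda_i * g_i(x) = 0 for all i): FAILS

Verdict: the first failing condition is complementary_slackness -> comp.

comp


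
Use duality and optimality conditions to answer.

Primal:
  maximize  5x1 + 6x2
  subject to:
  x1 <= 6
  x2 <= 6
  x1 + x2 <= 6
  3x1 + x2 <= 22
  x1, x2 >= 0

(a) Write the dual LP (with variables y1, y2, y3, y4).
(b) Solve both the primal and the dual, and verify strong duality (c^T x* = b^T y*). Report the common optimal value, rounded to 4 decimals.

The standard primal-dual pair for 'max c^T x s.t. A x <= b, x >= 0' is:
  Dual:  min b^T y  s.t.  A^T y >= c,  y >= 0.

So the dual LP is:
  minimize  6y1 + 6y2 + 6y3 + 22y4
  subject to:
    y1 + y3 + 3y4 >= 5
    y2 + y3 + y4 >= 6
    y1, y2, y3, y4 >= 0

Solving the primal: x* = (0, 6).
  primal value c^T x* = 36.
Solving the dual: y* = (0, 1, 5, 0).
  dual value b^T y* = 36.
Strong duality: c^T x* = b^T y*. Confirmed.

36


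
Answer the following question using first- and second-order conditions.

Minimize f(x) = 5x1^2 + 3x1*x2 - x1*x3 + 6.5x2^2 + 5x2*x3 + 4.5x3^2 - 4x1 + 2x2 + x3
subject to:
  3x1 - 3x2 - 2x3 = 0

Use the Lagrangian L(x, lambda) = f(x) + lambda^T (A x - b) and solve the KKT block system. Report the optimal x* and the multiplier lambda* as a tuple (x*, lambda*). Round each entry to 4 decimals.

Form the Lagrangian:
  L(x, lambda) = (1/2) x^T Q x + c^T x + lambda^T (A x - b)
Stationarity (grad_x L = 0): Q x + c + A^T lambda = 0.
Primal feasibility: A x = b.

This gives the KKT block system:
  [ Q   A^T ] [ x     ]   [-c ]
  [ A    0  ] [ lambda ] = [ b ]

Solving the linear system:
  x*      = (0.0967, 0.0163, 0.1206)
  lambda* = (1.0349)
  f(x*)   = -0.1168

x* = (0.0967, 0.0163, 0.1206), lambda* = (1.0349)


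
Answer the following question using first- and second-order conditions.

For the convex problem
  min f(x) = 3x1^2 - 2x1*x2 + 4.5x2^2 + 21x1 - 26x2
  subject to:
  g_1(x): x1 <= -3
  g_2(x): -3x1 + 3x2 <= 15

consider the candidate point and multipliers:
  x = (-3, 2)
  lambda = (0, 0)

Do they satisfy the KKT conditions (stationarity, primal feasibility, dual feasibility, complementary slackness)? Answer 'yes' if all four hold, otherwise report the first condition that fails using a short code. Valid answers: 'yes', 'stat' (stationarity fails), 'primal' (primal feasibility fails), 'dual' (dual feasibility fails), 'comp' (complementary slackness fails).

Gradient of f: grad f(x) = Q x + c = (-1, -2)
Constraint values g_i(x) = a_i^T x - b_i:
  g_1((-3, 2)) = 0
  g_2((-3, 2)) = 0
Stationarity residual: grad f(x) + sum_i lambda_i a_i = (-1, -2)
  -> stationarity FAILS
Primal feasibility (all g_i <= 0): OK
Dual feasibility (all lambda_i >= 0): OK
Complementary slackness (lambda_i * g_i(x) = 0 for all i): OK

Verdict: the first failing condition is stationarity -> stat.

stat


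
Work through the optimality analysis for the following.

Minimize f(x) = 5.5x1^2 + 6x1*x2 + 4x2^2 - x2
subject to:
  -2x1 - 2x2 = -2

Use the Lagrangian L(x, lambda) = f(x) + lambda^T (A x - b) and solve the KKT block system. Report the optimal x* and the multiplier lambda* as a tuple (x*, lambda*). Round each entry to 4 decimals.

Form the Lagrangian:
  L(x, lambda) = (1/2) x^T Q x + c^T x + lambda^T (A x - b)
Stationarity (grad_x L = 0): Q x + c + A^T lambda = 0.
Primal feasibility: A x = b.

This gives the KKT block system:
  [ Q   A^T ] [ x     ]   [-c ]
  [ A    0  ] [ lambda ] = [ b ]

Solving the linear system:
  x*      = (0.1429, 0.8571)
  lambda* = (3.3571)
  f(x*)   = 2.9286

x* = (0.1429, 0.8571), lambda* = (3.3571)


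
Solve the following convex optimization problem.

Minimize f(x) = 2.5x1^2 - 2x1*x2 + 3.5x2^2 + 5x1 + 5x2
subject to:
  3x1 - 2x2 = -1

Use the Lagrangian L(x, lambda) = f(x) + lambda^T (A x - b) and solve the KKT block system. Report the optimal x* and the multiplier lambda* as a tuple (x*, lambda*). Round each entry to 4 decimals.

Form the Lagrangian:
  L(x, lambda) = (1/2) x^T Q x + c^T x + lambda^T (A x - b)
Stationarity (grad_x L = 0): Q x + c + A^T lambda = 0.
Primal feasibility: A x = b.

This gives the KKT block system:
  [ Q   A^T ] [ x     ]   [-c ]
  [ A    0  ] [ lambda ] = [ b ]

Solving the linear system:
  x*      = (-1.1356, -1.2034)
  lambda* = (-0.5763)
  f(x*)   = -6.1356

x* = (-1.1356, -1.2034), lambda* = (-0.5763)


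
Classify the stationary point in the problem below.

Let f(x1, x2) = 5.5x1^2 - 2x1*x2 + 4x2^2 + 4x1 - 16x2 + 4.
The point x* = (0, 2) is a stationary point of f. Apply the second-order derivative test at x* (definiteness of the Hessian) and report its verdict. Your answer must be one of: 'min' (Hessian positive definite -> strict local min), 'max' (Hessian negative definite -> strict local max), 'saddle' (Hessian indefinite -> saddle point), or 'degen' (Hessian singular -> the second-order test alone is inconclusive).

Compute the Hessian H = grad^2 f:
  H = [[11, -2], [-2, 8]]
Verify stationarity: grad f(x*) = H x* + g = (0, 0).
Eigenvalues of H: 7, 12.
Both eigenvalues > 0, so H is positive definite -> x* is a strict local min.

min


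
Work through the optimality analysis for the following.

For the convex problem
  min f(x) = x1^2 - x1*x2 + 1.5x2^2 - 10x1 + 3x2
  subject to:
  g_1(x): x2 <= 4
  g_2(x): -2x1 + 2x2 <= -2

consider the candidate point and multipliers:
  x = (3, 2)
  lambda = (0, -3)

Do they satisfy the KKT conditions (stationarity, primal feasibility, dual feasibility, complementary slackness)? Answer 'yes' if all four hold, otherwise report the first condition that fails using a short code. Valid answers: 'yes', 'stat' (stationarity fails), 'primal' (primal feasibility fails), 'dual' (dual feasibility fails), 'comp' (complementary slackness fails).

Gradient of f: grad f(x) = Q x + c = (-6, 6)
Constraint values g_i(x) = a_i^T x - b_i:
  g_1((3, 2)) = -2
  g_2((3, 2)) = 0
Stationarity residual: grad f(x) + sum_i lambda_i a_i = (0, 0)
  -> stationarity OK
Primal feasibility (all g_i <= 0): OK
Dual feasibility (all lambda_i >= 0): FAILS
Complementary slackness (lambda_i * g_i(x) = 0 for all i): OK

Verdict: the first failing condition is dual_feasibility -> dual.

dual


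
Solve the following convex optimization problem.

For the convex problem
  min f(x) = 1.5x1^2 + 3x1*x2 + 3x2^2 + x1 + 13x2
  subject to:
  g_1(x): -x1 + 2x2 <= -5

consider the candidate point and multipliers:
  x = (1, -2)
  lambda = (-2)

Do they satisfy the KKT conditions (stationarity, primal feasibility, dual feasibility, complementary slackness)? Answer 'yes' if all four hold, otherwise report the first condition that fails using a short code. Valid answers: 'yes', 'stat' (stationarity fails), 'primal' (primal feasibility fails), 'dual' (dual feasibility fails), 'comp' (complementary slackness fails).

Gradient of f: grad f(x) = Q x + c = (-2, 4)
Constraint values g_i(x) = a_i^T x - b_i:
  g_1((1, -2)) = 0
Stationarity residual: grad f(x) + sum_i lambda_i a_i = (0, 0)
  -> stationarity OK
Primal feasibility (all g_i <= 0): OK
Dual feasibility (all lambda_i >= 0): FAILS
Complementary slackness (lambda_i * g_i(x) = 0 for all i): OK

Verdict: the first failing condition is dual_feasibility -> dual.

dual


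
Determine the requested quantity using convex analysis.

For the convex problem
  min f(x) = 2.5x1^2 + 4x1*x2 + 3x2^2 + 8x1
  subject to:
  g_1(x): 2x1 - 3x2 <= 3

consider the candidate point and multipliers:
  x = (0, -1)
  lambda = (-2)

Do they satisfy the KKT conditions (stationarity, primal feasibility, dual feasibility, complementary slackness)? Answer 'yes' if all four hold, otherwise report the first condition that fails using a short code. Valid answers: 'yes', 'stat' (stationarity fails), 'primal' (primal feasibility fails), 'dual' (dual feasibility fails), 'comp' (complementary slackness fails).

Gradient of f: grad f(x) = Q x + c = (4, -6)
Constraint values g_i(x) = a_i^T x - b_i:
  g_1((0, -1)) = 0
Stationarity residual: grad f(x) + sum_i lambda_i a_i = (0, 0)
  -> stationarity OK
Primal feasibility (all g_i <= 0): OK
Dual feasibility (all lambda_i >= 0): FAILS
Complementary slackness (lambda_i * g_i(x) = 0 for all i): OK

Verdict: the first failing condition is dual_feasibility -> dual.

dual


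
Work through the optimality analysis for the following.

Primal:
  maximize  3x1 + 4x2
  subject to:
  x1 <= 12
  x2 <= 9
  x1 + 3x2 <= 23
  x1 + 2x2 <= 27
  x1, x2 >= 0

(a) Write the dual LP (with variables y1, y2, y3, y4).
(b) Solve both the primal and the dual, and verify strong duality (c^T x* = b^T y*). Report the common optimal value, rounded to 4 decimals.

The standard primal-dual pair for 'max c^T x s.t. A x <= b, x >= 0' is:
  Dual:  min b^T y  s.t.  A^T y >= c,  y >= 0.

So the dual LP is:
  minimize  12y1 + 9y2 + 23y3 + 27y4
  subject to:
    y1 + y3 + y4 >= 3
    y2 + 3y3 + 2y4 >= 4
    y1, y2, y3, y4 >= 0

Solving the primal: x* = (12, 3.6667).
  primal value c^T x* = 50.6667.
Solving the dual: y* = (1.6667, 0, 1.3333, 0).
  dual value b^T y* = 50.6667.
Strong duality: c^T x* = b^T y*. Confirmed.

50.6667


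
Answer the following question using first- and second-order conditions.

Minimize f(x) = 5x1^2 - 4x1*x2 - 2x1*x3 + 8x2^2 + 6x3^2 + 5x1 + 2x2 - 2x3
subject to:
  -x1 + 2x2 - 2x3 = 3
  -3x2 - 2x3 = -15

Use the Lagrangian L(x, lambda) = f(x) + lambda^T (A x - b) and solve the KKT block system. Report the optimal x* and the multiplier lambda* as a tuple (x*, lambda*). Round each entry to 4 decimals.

Form the Lagrangian:
  L(x, lambda) = (1/2) x^T Q x + c^T x + lambda^T (A x - b)
Stationarity (grad_x L = 0): Q x + c + A^T lambda = 0.
Primal feasibility: A x = b.

This gives the KKT block system:
  [ Q   A^T ] [ x     ]   [-c ]
  [ A    0  ] [ lambda ] = [ b ]

Solving the linear system:
  x*      = (0.7633, 3.7527, 1.871)
  lambda* = (-6.1201, 15.583)
  f(x*)   = 129.8428

x* = (0.7633, 3.7527, 1.871), lambda* = (-6.1201, 15.583)


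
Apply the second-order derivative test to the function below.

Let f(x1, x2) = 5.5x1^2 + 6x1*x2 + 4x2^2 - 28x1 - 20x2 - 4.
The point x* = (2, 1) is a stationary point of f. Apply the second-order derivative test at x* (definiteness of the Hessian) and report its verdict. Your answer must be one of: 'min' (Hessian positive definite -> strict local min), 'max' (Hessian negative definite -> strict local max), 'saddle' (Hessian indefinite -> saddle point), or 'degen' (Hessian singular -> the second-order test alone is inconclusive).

Compute the Hessian H = grad^2 f:
  H = [[11, 6], [6, 8]]
Verify stationarity: grad f(x*) = H x* + g = (0, 0).
Eigenvalues of H: 3.3153, 15.6847.
Both eigenvalues > 0, so H is positive definite -> x* is a strict local min.

min


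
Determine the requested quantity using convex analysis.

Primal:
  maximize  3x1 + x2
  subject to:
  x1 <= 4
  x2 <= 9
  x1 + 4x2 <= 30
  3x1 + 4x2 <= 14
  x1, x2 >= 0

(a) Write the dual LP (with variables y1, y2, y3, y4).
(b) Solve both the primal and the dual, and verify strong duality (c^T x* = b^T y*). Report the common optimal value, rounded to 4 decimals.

The standard primal-dual pair for 'max c^T x s.t. A x <= b, x >= 0' is:
  Dual:  min b^T y  s.t.  A^T y >= c,  y >= 0.

So the dual LP is:
  minimize  4y1 + 9y2 + 30y3 + 14y4
  subject to:
    y1 + y3 + 3y4 >= 3
    y2 + 4y3 + 4y4 >= 1
    y1, y2, y3, y4 >= 0

Solving the primal: x* = (4, 0.5).
  primal value c^T x* = 12.5.
Solving the dual: y* = (2.25, 0, 0, 0.25).
  dual value b^T y* = 12.5.
Strong duality: c^T x* = b^T y*. Confirmed.

12.5


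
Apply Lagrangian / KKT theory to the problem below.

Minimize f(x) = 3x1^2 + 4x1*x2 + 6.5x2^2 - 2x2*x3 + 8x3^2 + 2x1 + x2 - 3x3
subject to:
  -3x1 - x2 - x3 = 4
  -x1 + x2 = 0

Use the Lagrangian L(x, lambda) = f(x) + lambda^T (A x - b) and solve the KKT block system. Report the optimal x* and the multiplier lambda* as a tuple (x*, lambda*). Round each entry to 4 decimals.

Form the Lagrangian:
  L(x, lambda) = (1/2) x^T Q x + c^T x + lambda^T (A x - b)
Stationarity (grad_x L = 0): Q x + c + A^T lambda = 0.
Primal feasibility: A x = b.

This gives the KKT block system:
  [ Q   A^T ] [ x     ]   [-c ]
  [ A    0  ] [ lambda ] = [ b ]

Solving the linear system:
  x*      = (-0.9331, -0.9331, -0.2676)
  lambda* = (-5.4147, 8.913)
  f(x*)   = 9.8311

x* = (-0.9331, -0.9331, -0.2676), lambda* = (-5.4147, 8.913)


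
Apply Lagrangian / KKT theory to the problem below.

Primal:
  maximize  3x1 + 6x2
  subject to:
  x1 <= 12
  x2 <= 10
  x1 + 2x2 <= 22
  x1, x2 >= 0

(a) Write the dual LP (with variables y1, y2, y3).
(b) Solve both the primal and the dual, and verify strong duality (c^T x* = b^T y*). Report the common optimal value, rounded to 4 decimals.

The standard primal-dual pair for 'max c^T x s.t. A x <= b, x >= 0' is:
  Dual:  min b^T y  s.t.  A^T y >= c,  y >= 0.

So the dual LP is:
  minimize  12y1 + 10y2 + 22y3
  subject to:
    y1 + y3 >= 3
    y2 + 2y3 >= 6
    y1, y2, y3 >= 0

Solving the primal: x* = (2, 10).
  primal value c^T x* = 66.
Solving the dual: y* = (0, 0, 3).
  dual value b^T y* = 66.
Strong duality: c^T x* = b^T y*. Confirmed.

66


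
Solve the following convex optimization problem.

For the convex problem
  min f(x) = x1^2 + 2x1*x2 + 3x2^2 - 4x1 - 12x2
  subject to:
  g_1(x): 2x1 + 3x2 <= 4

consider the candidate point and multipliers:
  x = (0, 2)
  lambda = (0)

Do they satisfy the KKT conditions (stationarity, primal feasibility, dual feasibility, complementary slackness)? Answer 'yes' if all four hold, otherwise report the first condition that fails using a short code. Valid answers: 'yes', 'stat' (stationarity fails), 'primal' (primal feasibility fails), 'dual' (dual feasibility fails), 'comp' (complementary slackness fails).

Gradient of f: grad f(x) = Q x + c = (0, 0)
Constraint values g_i(x) = a_i^T x - b_i:
  g_1((0, 2)) = 2
Stationarity residual: grad f(x) + sum_i lambda_i a_i = (0, 0)
  -> stationarity OK
Primal feasibility (all g_i <= 0): FAILS
Dual feasibility (all lambda_i >= 0): OK
Complementary slackness (lambda_i * g_i(x) = 0 for all i): OK

Verdict: the first failing condition is primal_feasibility -> primal.

primal


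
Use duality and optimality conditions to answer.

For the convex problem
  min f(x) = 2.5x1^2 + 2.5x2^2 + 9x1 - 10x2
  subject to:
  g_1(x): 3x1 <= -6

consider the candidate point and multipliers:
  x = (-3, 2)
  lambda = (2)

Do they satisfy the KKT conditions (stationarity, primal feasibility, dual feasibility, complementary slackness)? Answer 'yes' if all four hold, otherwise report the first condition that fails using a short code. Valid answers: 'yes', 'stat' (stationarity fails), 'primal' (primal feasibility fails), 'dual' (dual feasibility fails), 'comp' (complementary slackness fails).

Gradient of f: grad f(x) = Q x + c = (-6, 0)
Constraint values g_i(x) = a_i^T x - b_i:
  g_1((-3, 2)) = -3
Stationarity residual: grad f(x) + sum_i lambda_i a_i = (0, 0)
  -> stationarity OK
Primal feasibility (all g_i <= 0): OK
Dual feasibility (all lambda_i >= 0): OK
Complementary slackness (lambda_i * g_i(x) = 0 for all i): FAILS

Verdict: the first failing condition is complementary_slackness -> comp.

comp


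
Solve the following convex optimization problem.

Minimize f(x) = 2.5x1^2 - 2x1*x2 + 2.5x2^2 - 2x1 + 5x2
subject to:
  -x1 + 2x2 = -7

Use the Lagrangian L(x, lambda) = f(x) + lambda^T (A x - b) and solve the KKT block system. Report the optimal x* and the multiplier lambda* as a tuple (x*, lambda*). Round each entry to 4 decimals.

Form the Lagrangian:
  L(x, lambda) = (1/2) x^T Q x + c^T x + lambda^T (A x - b)
Stationarity (grad_x L = 0): Q x + c + A^T lambda = 0.
Primal feasibility: A x = b.

This gives the KKT block system:
  [ Q   A^T ] [ x     ]   [-c ]
  [ A    0  ] [ lambda ] = [ b ]

Solving the linear system:
  x*      = (0.2941, -3.3529)
  lambda* = (6.1765)
  f(x*)   = 12.9412

x* = (0.2941, -3.3529), lambda* = (6.1765)


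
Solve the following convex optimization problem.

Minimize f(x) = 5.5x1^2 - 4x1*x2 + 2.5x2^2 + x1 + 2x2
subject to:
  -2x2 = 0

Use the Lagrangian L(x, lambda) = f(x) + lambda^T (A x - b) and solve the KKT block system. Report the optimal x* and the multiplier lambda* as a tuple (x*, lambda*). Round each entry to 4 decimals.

Form the Lagrangian:
  L(x, lambda) = (1/2) x^T Q x + c^T x + lambda^T (A x - b)
Stationarity (grad_x L = 0): Q x + c + A^T lambda = 0.
Primal feasibility: A x = b.

This gives the KKT block system:
  [ Q   A^T ] [ x     ]   [-c ]
  [ A    0  ] [ lambda ] = [ b ]

Solving the linear system:
  x*      = (-0.0909, 0)
  lambda* = (1.1818)
  f(x*)   = -0.0455

x* = (-0.0909, 0), lambda* = (1.1818)


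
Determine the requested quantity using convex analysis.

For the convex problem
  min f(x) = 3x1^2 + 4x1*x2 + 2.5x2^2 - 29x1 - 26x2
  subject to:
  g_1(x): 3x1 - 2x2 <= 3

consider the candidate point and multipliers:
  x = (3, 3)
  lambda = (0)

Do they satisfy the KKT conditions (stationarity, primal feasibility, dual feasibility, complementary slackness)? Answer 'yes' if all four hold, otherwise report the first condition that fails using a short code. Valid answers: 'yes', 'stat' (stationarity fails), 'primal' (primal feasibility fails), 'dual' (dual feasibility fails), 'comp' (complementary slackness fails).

Gradient of f: grad f(x) = Q x + c = (1, 1)
Constraint values g_i(x) = a_i^T x - b_i:
  g_1((3, 3)) = 0
Stationarity residual: grad f(x) + sum_i lambda_i a_i = (1, 1)
  -> stationarity FAILS
Primal feasibility (all g_i <= 0): OK
Dual feasibility (all lambda_i >= 0): OK
Complementary slackness (lambda_i * g_i(x) = 0 for all i): OK

Verdict: the first failing condition is stationarity -> stat.

stat


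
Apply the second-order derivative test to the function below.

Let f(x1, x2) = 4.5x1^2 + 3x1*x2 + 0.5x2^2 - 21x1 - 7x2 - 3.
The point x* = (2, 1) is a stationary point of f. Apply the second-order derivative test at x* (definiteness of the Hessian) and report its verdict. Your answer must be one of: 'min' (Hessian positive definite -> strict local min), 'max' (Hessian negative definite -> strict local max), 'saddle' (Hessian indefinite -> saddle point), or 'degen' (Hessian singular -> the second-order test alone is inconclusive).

Compute the Hessian H = grad^2 f:
  H = [[9, 3], [3, 1]]
Verify stationarity: grad f(x*) = H x* + g = (0, 0).
Eigenvalues of H: 0, 10.
H has a zero eigenvalue (singular; positive semidefinite but not definite), so H is neither positive definite, negative definite, nor indefinite. The second-order test alone is inconclusive -> degen.
(Indeed, f is constant along the null direction of H through x*, so x* is not a strict local extremum.)

degen


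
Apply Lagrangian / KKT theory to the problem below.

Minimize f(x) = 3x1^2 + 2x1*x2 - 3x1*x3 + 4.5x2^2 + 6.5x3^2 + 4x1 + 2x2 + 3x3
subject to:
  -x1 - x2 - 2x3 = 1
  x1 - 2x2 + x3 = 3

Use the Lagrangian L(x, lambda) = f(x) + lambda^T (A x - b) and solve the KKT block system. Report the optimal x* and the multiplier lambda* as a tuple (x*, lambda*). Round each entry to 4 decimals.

Form the Lagrangian:
  L(x, lambda) = (1/2) x^T Q x + c^T x + lambda^T (A x - b)
Stationarity (grad_x L = 0): Q x + c + A^T lambda = 0.
Primal feasibility: A x = b.

This gives the KKT block system:
  [ Q   A^T ] [ x     ]   [-c ]
  [ A    0  ] [ lambda ] = [ b ]

Solving the linear system:
  x*      = (0.3161, -1.3368, 0.0104)
  lambda* = (-1.0052, -4.1969)
  f(x*)   = 6.1088

x* = (0.3161, -1.3368, 0.0104), lambda* = (-1.0052, -4.1969)


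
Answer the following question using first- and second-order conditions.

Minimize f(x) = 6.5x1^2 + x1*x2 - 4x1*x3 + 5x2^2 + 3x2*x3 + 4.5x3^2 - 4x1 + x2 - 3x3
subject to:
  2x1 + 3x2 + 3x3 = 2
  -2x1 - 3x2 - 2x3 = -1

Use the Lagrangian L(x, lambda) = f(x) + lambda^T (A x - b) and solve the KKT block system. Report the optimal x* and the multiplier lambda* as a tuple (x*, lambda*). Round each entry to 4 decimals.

Form the Lagrangian:
  L(x, lambda) = (1/2) x^T Q x + c^T x + lambda^T (A x - b)
Stationarity (grad_x L = 0): Q x + c + A^T lambda = 0.
Primal feasibility: A x = b.

This gives the KKT block system:
  [ Q   A^T ] [ x     ]   [-c ]
  [ A    0  ] [ lambda ] = [ b ]

Solving the linear system:
  x*      = (0.5448, -0.6966, 1)
  lambda* = (-3.3448, -4.1517)
  f(x*)   = -1.669

x* = (0.5448, -0.6966, 1), lambda* = (-3.3448, -4.1517)


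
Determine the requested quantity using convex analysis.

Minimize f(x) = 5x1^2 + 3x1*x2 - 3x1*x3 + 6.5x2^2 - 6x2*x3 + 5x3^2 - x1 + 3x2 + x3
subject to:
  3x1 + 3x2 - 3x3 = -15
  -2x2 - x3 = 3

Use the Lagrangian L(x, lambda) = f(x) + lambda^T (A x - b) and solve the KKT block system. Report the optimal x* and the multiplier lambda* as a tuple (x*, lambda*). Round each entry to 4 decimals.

Form the Lagrangian:
  L(x, lambda) = (1/2) x^T Q x + c^T x + lambda^T (A x - b)
Stationarity (grad_x L = 0): Q x + c + A^T lambda = 0.
Primal feasibility: A x = b.

This gives the KKT block system:
  [ Q   A^T ] [ x     ]   [-c ]
  [ A    0  ] [ lambda ] = [ b ]

Solving the linear system:
  x*      = (-2.0796, -1.9735, 0.9469)
  lambda* = (10.1858, -2.0088)
  f(x*)   = 77.9602

x* = (-2.0796, -1.9735, 0.9469), lambda* = (10.1858, -2.0088)


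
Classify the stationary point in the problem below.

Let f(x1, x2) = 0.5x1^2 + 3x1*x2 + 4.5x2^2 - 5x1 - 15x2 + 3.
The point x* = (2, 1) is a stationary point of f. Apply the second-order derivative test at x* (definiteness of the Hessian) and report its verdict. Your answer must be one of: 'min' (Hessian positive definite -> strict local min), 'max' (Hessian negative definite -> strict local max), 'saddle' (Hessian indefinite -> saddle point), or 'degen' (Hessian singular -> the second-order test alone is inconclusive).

Compute the Hessian H = grad^2 f:
  H = [[1, 3], [3, 9]]
Verify stationarity: grad f(x*) = H x* + g = (0, 0).
Eigenvalues of H: 0, 10.
H has a zero eigenvalue (singular; positive semidefinite but not definite), so H is neither positive definite, negative definite, nor indefinite. The second-order test alone is inconclusive -> degen.
(Indeed, f is constant along the null direction of H through x*, so x* is not a strict local extremum.)

degen


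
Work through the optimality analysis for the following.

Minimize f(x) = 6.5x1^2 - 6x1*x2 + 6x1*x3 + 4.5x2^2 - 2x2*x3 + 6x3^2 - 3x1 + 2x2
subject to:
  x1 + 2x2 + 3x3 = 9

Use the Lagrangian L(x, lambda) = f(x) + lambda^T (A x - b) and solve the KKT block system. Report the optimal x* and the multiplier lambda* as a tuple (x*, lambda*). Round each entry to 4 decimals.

Form the Lagrangian:
  L(x, lambda) = (1/2) x^T Q x + c^T x + lambda^T (A x - b)
Stationarity (grad_x L = 0): Q x + c + A^T lambda = 0.
Primal feasibility: A x = b.

This gives the KKT block system:
  [ Q   A^T ] [ x     ]   [-c ]
  [ A    0  ] [ lambda ] = [ b ]

Solving the linear system:
  x*      = (1.0339, 2.0525, 1.287)
  lambda* = (-5.8476)
  f(x*)   = 26.8158

x* = (1.0339, 2.0525, 1.287), lambda* = (-5.8476)


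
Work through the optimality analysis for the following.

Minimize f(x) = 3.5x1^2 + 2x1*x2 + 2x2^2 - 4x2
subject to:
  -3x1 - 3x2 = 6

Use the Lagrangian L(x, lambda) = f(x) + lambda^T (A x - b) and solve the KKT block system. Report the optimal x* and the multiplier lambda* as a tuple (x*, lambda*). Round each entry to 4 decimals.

Form the Lagrangian:
  L(x, lambda) = (1/2) x^T Q x + c^T x + lambda^T (A x - b)
Stationarity (grad_x L = 0): Q x + c + A^T lambda = 0.
Primal feasibility: A x = b.

This gives the KKT block system:
  [ Q   A^T ] [ x     ]   [-c ]
  [ A    0  ] [ lambda ] = [ b ]

Solving the linear system:
  x*      = (-1.1429, -0.8571)
  lambda* = (-3.2381)
  f(x*)   = 11.4286

x* = (-1.1429, -0.8571), lambda* = (-3.2381)


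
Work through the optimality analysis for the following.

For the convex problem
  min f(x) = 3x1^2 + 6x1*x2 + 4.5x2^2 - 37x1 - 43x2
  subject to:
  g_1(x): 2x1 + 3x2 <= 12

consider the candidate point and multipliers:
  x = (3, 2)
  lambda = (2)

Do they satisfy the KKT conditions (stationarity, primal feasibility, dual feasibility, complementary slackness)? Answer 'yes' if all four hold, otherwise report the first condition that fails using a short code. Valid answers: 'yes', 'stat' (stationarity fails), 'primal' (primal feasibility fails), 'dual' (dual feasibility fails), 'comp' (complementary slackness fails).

Gradient of f: grad f(x) = Q x + c = (-7, -7)
Constraint values g_i(x) = a_i^T x - b_i:
  g_1((3, 2)) = 0
Stationarity residual: grad f(x) + sum_i lambda_i a_i = (-3, -1)
  -> stationarity FAILS
Primal feasibility (all g_i <= 0): OK
Dual feasibility (all lambda_i >= 0): OK
Complementary slackness (lambda_i * g_i(x) = 0 for all i): OK

Verdict: the first failing condition is stationarity -> stat.

stat


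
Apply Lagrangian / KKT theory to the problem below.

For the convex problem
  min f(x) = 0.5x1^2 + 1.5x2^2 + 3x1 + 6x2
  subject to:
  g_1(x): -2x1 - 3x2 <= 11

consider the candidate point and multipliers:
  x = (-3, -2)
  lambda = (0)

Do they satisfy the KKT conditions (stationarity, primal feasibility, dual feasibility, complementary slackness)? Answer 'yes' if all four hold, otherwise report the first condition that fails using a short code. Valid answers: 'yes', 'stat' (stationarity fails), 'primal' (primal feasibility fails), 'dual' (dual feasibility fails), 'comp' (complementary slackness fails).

Gradient of f: grad f(x) = Q x + c = (0, 0)
Constraint values g_i(x) = a_i^T x - b_i:
  g_1((-3, -2)) = 1
Stationarity residual: grad f(x) + sum_i lambda_i a_i = (0, 0)
  -> stationarity OK
Primal feasibility (all g_i <= 0): FAILS
Dual feasibility (all lambda_i >= 0): OK
Complementary slackness (lambda_i * g_i(x) = 0 for all i): OK

Verdict: the first failing condition is primal_feasibility -> primal.

primal


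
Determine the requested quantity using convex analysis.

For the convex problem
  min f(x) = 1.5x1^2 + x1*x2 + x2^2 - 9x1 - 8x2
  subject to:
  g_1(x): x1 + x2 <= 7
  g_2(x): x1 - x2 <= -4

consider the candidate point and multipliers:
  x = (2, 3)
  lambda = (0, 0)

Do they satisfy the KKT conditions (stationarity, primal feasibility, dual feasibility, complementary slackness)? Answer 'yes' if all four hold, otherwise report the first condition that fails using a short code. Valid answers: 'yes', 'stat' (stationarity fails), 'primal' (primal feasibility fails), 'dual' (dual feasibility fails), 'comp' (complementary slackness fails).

Gradient of f: grad f(x) = Q x + c = (0, 0)
Constraint values g_i(x) = a_i^T x - b_i:
  g_1((2, 3)) = -2
  g_2((2, 3)) = 3
Stationarity residual: grad f(x) + sum_i lambda_i a_i = (0, 0)
  -> stationarity OK
Primal feasibility (all g_i <= 0): FAILS
Dual feasibility (all lambda_i >= 0): OK
Complementary slackness (lambda_i * g_i(x) = 0 for all i): OK

Verdict: the first failing condition is primal_feasibility -> primal.

primal
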